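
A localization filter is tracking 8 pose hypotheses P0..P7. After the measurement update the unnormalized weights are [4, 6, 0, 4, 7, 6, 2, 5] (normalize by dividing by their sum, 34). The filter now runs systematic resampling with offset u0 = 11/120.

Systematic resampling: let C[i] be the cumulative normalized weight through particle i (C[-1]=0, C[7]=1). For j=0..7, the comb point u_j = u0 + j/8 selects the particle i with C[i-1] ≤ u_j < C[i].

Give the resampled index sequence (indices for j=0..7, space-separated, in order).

0 1 3 4 4 5 6 7

C = [2/17, 5/17, 5/17, 7/17, 21/34, 27/34, 29/34, 1]
j=0: u_0=11/120 ∈ [0, 2/17) → index 0
j=1: u_1=13/60 ∈ [2/17, 5/17) → index 1
j=2: u_2=41/120 ∈ [5/17, 7/17) → index 3
j=3: u_3=7/15 ∈ [7/17, 21/34) → index 4
j=4: u_4=71/120 ∈ [7/17, 21/34) → index 4
j=5: u_5=43/60 ∈ [21/34, 27/34) → index 5
j=6: u_6=101/120 ∈ [27/34, 29/34) → index 6
j=7: u_7=29/30 ∈ [29/34, 1) → index 7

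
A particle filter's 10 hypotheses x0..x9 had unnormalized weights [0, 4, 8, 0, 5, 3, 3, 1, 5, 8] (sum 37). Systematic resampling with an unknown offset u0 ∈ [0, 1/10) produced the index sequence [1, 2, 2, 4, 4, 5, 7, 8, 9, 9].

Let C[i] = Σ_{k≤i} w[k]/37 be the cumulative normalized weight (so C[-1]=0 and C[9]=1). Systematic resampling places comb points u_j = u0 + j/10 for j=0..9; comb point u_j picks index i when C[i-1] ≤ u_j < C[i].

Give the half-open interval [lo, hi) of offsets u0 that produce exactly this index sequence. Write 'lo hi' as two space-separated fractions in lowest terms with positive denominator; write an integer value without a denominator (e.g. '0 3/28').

C = [0, 4/37, 12/37, 12/37, 17/37, 20/37, 23/37, 24/37, 29/37, 1]
j=0 picked index 1: u0 ∈ [0, 4/37)
j=1 picked index 2: u0 ∈ [3/370, 83/370)
j=2 picked index 2: u0 ∈ [-17/185, 23/185)
j=3 picked index 4: u0 ∈ [9/370, 59/370)
j=4 picked index 4: u0 ∈ [-14/185, 11/185)
j=5 picked index 5: u0 ∈ [-3/74, 3/74)
j=6 picked index 7: u0 ∈ [4/185, 9/185)
j=7 picked index 8: u0 ∈ [-19/370, 31/370)
j=8 picked index 9: u0 ∈ [-3/185, 1/5)
j=9 picked index 9: u0 ∈ [-43/370, 1/10)
intersection: [9/370, 3/74)

9/370 3/74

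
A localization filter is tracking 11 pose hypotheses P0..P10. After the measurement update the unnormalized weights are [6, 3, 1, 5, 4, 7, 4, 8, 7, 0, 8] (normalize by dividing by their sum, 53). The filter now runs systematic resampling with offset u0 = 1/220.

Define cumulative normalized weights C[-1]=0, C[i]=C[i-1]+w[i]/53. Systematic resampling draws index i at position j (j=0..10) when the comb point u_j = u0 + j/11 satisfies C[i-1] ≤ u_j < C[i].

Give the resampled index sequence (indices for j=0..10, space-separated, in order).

C = [6/53, 9/53, 10/53, 15/53, 19/53, 26/53, 30/53, 38/53, 45/53, 45/53, 1]
j=0: u_0=1/220 ∈ [0, 6/53) → index 0
j=1: u_1=21/220 ∈ [0, 6/53) → index 0
j=2: u_2=41/220 ∈ [9/53, 10/53) → index 2
j=3: u_3=61/220 ∈ [10/53, 15/53) → index 3
j=4: u_4=81/220 ∈ [19/53, 26/53) → index 5
j=5: u_5=101/220 ∈ [19/53, 26/53) → index 5
j=6: u_6=11/20 ∈ [26/53, 30/53) → index 6
j=7: u_7=141/220 ∈ [30/53, 38/53) → index 7
j=8: u_8=161/220 ∈ [38/53, 45/53) → index 8
j=9: u_9=181/220 ∈ [38/53, 45/53) → index 8
j=10: u_10=201/220 ∈ [45/53, 1) → index 10

0 0 2 3 5 5 6 7 8 8 10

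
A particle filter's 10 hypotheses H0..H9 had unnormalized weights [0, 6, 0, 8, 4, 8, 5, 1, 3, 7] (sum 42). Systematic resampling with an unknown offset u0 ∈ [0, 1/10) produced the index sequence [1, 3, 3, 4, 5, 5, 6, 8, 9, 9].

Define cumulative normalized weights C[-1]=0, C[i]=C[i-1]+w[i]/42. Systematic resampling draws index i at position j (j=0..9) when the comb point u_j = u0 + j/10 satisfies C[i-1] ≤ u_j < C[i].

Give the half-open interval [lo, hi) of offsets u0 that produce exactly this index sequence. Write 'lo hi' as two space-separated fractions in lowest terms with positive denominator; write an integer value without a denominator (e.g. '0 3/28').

13/210 1/10

C = [0, 1/7, 1/7, 1/3, 3/7, 13/21, 31/42, 16/21, 5/6, 1]
j=0 picked index 1: u0 ∈ [0, 1/7)
j=1 picked index 3: u0 ∈ [3/70, 7/30)
j=2 picked index 3: u0 ∈ [-2/35, 2/15)
j=3 picked index 4: u0 ∈ [1/30, 9/70)
j=4 picked index 5: u0 ∈ [1/35, 23/105)
j=5 picked index 5: u0 ∈ [-1/14, 5/42)
j=6 picked index 6: u0 ∈ [2/105, 29/210)
j=7 picked index 8: u0 ∈ [13/210, 2/15)
j=8 picked index 9: u0 ∈ [1/30, 1/5)
j=9 picked index 9: u0 ∈ [-1/15, 1/10)
intersection: [13/210, 1/10)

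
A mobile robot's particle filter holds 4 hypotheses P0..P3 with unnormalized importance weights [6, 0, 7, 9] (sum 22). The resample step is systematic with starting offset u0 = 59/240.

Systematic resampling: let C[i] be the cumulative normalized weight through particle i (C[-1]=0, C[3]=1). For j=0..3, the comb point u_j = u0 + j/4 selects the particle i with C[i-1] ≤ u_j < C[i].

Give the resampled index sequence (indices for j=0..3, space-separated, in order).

C = [3/11, 3/11, 13/22, 1]
j=0: u_0=59/240 ∈ [0, 3/11) → index 0
j=1: u_1=119/240 ∈ [3/11, 13/22) → index 2
j=2: u_2=179/240 ∈ [13/22, 1) → index 3
j=3: u_3=239/240 ∈ [13/22, 1) → index 3

0 2 3 3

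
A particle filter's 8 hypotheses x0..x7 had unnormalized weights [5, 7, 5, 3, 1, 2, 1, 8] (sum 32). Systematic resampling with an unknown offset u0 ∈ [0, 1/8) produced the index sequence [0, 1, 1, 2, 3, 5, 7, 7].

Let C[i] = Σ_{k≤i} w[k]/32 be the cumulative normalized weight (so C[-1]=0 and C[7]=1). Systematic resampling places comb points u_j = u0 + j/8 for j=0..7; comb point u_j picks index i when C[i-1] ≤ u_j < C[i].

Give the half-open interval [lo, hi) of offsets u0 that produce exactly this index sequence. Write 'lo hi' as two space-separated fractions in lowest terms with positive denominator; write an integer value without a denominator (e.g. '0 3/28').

1/32 3/32

C = [5/32, 3/8, 17/32, 5/8, 21/32, 23/32, 3/4, 1]
j=0 picked index 0: u0 ∈ [0, 5/32)
j=1 picked index 1: u0 ∈ [1/32, 1/4)
j=2 picked index 1: u0 ∈ [-3/32, 1/8)
j=3 picked index 2: u0 ∈ [0, 5/32)
j=4 picked index 3: u0 ∈ [1/32, 1/8)
j=5 picked index 5: u0 ∈ [1/32, 3/32)
j=6 picked index 7: u0 ∈ [0, 1/4)
j=7 picked index 7: u0 ∈ [-1/8, 1/8)
intersection: [1/32, 3/32)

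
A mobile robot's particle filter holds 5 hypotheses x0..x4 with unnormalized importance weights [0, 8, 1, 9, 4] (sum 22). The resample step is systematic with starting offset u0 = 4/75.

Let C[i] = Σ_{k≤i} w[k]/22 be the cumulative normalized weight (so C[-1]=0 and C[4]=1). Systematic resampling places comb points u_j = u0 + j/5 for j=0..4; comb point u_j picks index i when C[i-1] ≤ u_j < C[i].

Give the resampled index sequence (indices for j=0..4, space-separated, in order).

C = [0, 4/11, 9/22, 9/11, 1]
j=0: u_0=4/75 ∈ [0, 4/11) → index 1
j=1: u_1=19/75 ∈ [0, 4/11) → index 1
j=2: u_2=34/75 ∈ [9/22, 9/11) → index 3
j=3: u_3=49/75 ∈ [9/22, 9/11) → index 3
j=4: u_4=64/75 ∈ [9/11, 1) → index 4

1 1 3 3 4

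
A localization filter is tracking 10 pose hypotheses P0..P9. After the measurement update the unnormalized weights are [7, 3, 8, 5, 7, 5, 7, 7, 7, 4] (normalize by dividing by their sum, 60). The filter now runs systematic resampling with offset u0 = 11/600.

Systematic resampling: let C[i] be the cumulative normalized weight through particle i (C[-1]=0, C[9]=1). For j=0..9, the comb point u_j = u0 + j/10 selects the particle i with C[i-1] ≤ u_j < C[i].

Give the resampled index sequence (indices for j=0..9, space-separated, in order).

0 1 2 3 4 5 6 7 8 8

C = [7/60, 1/6, 3/10, 23/60, 1/2, 7/12, 7/10, 49/60, 14/15, 1]
j=0: u_0=11/600 ∈ [0, 7/60) → index 0
j=1: u_1=71/600 ∈ [7/60, 1/6) → index 1
j=2: u_2=131/600 ∈ [1/6, 3/10) → index 2
j=3: u_3=191/600 ∈ [3/10, 23/60) → index 3
j=4: u_4=251/600 ∈ [23/60, 1/2) → index 4
j=5: u_5=311/600 ∈ [1/2, 7/12) → index 5
j=6: u_6=371/600 ∈ [7/12, 7/10) → index 6
j=7: u_7=431/600 ∈ [7/10, 49/60) → index 7
j=8: u_8=491/600 ∈ [49/60, 14/15) → index 8
j=9: u_9=551/600 ∈ [49/60, 14/15) → index 8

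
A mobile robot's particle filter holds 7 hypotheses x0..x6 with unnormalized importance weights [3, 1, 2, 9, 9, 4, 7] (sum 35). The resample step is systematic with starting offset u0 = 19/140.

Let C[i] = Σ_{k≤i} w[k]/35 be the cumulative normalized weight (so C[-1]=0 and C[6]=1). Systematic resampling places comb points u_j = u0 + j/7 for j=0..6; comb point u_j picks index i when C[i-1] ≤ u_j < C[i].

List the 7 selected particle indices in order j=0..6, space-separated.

2 3 3 4 5 6 6

C = [3/35, 4/35, 6/35, 3/7, 24/35, 4/5, 1]
j=0: u_0=19/140 ∈ [4/35, 6/35) → index 2
j=1: u_1=39/140 ∈ [6/35, 3/7) → index 3
j=2: u_2=59/140 ∈ [6/35, 3/7) → index 3
j=3: u_3=79/140 ∈ [3/7, 24/35) → index 4
j=4: u_4=99/140 ∈ [24/35, 4/5) → index 5
j=5: u_5=17/20 ∈ [4/5, 1) → index 6
j=6: u_6=139/140 ∈ [4/5, 1) → index 6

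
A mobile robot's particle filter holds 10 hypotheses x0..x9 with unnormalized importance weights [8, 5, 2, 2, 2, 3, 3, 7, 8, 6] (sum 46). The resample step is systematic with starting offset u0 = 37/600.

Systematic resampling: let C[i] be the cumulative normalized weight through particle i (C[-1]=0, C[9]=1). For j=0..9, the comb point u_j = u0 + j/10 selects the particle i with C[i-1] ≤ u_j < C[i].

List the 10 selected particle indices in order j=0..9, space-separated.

0 0 1 3 5 7 7 8 8 9

C = [4/23, 13/46, 15/46, 17/46, 19/46, 11/23, 25/46, 16/23, 20/23, 1]
j=0: u_0=37/600 ∈ [0, 4/23) → index 0
j=1: u_1=97/600 ∈ [0, 4/23) → index 0
j=2: u_2=157/600 ∈ [4/23, 13/46) → index 1
j=3: u_3=217/600 ∈ [15/46, 17/46) → index 3
j=4: u_4=277/600 ∈ [19/46, 11/23) → index 5
j=5: u_5=337/600 ∈ [25/46, 16/23) → index 7
j=6: u_6=397/600 ∈ [25/46, 16/23) → index 7
j=7: u_7=457/600 ∈ [16/23, 20/23) → index 8
j=8: u_8=517/600 ∈ [16/23, 20/23) → index 8
j=9: u_9=577/600 ∈ [20/23, 1) → index 9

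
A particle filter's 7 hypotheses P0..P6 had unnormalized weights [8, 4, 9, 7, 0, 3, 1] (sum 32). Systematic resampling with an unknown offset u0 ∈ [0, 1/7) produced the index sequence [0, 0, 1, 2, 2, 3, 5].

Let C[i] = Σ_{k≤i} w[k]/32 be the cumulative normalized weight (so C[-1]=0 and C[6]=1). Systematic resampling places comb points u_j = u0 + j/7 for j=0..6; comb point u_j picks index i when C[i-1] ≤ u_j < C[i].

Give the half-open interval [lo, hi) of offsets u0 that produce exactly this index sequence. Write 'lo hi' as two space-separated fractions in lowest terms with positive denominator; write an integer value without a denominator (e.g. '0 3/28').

1/56 19/224

C = [1/4, 3/8, 21/32, 7/8, 7/8, 31/32, 1]
j=0 picked index 0: u0 ∈ [0, 1/4)
j=1 picked index 0: u0 ∈ [-1/7, 3/28)
j=2 picked index 1: u0 ∈ [-1/28, 5/56)
j=3 picked index 2: u0 ∈ [-3/56, 51/224)
j=4 picked index 2: u0 ∈ [-11/56, 19/224)
j=5 picked index 3: u0 ∈ [-13/224, 9/56)
j=6 picked index 5: u0 ∈ [1/56, 25/224)
intersection: [1/56, 19/224)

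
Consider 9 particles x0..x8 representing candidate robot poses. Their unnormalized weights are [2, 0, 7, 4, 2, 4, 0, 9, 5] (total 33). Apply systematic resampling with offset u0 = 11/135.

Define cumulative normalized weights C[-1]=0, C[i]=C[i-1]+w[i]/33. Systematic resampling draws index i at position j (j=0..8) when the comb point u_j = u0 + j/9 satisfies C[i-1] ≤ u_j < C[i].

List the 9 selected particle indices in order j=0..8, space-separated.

2 2 3 4 5 7 7 8 8

C = [2/33, 2/33, 3/11, 13/33, 5/11, 19/33, 19/33, 28/33, 1]
j=0: u_0=11/135 ∈ [2/33, 3/11) → index 2
j=1: u_1=26/135 ∈ [2/33, 3/11) → index 2
j=2: u_2=41/135 ∈ [3/11, 13/33) → index 3
j=3: u_3=56/135 ∈ [13/33, 5/11) → index 4
j=4: u_4=71/135 ∈ [5/11, 19/33) → index 5
j=5: u_5=86/135 ∈ [19/33, 28/33) → index 7
j=6: u_6=101/135 ∈ [19/33, 28/33) → index 7
j=7: u_7=116/135 ∈ [28/33, 1) → index 8
j=8: u_8=131/135 ∈ [28/33, 1) → index 8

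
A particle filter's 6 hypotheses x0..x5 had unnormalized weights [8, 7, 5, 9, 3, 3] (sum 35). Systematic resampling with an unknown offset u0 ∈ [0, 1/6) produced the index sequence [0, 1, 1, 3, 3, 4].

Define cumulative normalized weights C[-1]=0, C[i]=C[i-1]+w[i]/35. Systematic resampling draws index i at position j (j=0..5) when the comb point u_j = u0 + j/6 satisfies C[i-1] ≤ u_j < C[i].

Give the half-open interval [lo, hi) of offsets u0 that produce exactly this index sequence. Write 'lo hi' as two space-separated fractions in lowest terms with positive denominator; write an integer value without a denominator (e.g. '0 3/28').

1/14 17/210

C = [8/35, 3/7, 4/7, 29/35, 32/35, 1]
j=0 picked index 0: u0 ∈ [0, 8/35)
j=1 picked index 1: u0 ∈ [13/210, 11/42)
j=2 picked index 1: u0 ∈ [-11/105, 2/21)
j=3 picked index 3: u0 ∈ [1/14, 23/70)
j=4 picked index 3: u0 ∈ [-2/21, 17/105)
j=5 picked index 4: u0 ∈ [-1/210, 17/210)
intersection: [1/14, 17/210)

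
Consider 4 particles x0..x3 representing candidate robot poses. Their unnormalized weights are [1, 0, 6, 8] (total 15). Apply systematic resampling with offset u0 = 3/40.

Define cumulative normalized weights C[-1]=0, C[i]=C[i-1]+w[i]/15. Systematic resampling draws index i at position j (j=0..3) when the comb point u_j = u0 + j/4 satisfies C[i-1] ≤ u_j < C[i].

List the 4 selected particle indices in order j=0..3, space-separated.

2 2 3 3

C = [1/15, 1/15, 7/15, 1]
j=0: u_0=3/40 ∈ [1/15, 7/15) → index 2
j=1: u_1=13/40 ∈ [1/15, 7/15) → index 2
j=2: u_2=23/40 ∈ [7/15, 1) → index 3
j=3: u_3=33/40 ∈ [7/15, 1) → index 3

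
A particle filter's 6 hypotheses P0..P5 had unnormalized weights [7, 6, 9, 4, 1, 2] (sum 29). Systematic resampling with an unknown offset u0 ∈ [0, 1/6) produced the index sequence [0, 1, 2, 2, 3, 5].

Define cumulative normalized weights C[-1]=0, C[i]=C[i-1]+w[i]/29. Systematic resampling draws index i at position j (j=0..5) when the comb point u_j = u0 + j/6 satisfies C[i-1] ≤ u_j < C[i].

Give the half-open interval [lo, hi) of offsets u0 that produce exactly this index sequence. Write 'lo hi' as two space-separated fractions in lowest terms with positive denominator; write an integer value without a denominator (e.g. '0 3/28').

C = [7/29, 13/29, 22/29, 26/29, 27/29, 1]
j=0 picked index 0: u0 ∈ [0, 7/29)
j=1 picked index 1: u0 ∈ [13/174, 49/174)
j=2 picked index 2: u0 ∈ [10/87, 37/87)
j=3 picked index 2: u0 ∈ [-3/58, 15/58)
j=4 picked index 3: u0 ∈ [8/87, 20/87)
j=5 picked index 5: u0 ∈ [17/174, 1/6)
intersection: [10/87, 1/6)

10/87 1/6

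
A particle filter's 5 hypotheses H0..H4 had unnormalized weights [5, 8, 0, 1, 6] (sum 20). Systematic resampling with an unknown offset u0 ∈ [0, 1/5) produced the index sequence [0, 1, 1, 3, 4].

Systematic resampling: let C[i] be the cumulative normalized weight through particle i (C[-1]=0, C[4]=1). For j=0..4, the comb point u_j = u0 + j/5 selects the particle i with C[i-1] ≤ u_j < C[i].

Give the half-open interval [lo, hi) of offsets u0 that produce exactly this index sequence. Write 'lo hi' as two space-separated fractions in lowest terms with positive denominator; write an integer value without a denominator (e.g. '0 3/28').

1/20 1/10

C = [1/4, 13/20, 13/20, 7/10, 1]
j=0 picked index 0: u0 ∈ [0, 1/4)
j=1 picked index 1: u0 ∈ [1/20, 9/20)
j=2 picked index 1: u0 ∈ [-3/20, 1/4)
j=3 picked index 3: u0 ∈ [1/20, 1/10)
j=4 picked index 4: u0 ∈ [-1/10, 1/5)
intersection: [1/20, 1/10)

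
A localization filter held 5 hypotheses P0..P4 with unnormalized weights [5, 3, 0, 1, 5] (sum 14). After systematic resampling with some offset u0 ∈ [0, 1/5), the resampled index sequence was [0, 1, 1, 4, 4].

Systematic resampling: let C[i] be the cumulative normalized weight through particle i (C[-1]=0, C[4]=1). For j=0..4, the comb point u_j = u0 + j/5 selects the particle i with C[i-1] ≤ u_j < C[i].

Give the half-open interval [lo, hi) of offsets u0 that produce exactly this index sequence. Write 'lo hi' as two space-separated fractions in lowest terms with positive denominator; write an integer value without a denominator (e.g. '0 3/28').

11/70 6/35

C = [5/14, 4/7, 4/7, 9/14, 1]
j=0 picked index 0: u0 ∈ [0, 5/14)
j=1 picked index 1: u0 ∈ [11/70, 13/35)
j=2 picked index 1: u0 ∈ [-3/70, 6/35)
j=3 picked index 4: u0 ∈ [3/70, 2/5)
j=4 picked index 4: u0 ∈ [-11/70, 1/5)
intersection: [11/70, 6/35)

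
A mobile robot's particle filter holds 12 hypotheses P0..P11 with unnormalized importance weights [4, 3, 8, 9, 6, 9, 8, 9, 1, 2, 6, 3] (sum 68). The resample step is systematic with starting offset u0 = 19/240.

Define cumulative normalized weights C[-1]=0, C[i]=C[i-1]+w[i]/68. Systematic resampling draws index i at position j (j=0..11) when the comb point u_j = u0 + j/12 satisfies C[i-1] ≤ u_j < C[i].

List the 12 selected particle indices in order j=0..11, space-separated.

C = [1/17, 7/68, 15/68, 6/17, 15/34, 39/68, 47/68, 14/17, 57/68, 59/68, 65/68, 1]
j=0: u_0=19/240 ∈ [1/17, 7/68) → index 1
j=1: u_1=13/80 ∈ [7/68, 15/68) → index 2
j=2: u_2=59/240 ∈ [15/68, 6/17) → index 3
j=3: u_3=79/240 ∈ [15/68, 6/17) → index 3
j=4: u_4=33/80 ∈ [6/17, 15/34) → index 4
j=5: u_5=119/240 ∈ [15/34, 39/68) → index 5
j=6: u_6=139/240 ∈ [39/68, 47/68) → index 6
j=7: u_7=53/80 ∈ [39/68, 47/68) → index 6
j=8: u_8=179/240 ∈ [47/68, 14/17) → index 7
j=9: u_9=199/240 ∈ [14/17, 57/68) → index 8
j=10: u_10=73/80 ∈ [59/68, 65/68) → index 10
j=11: u_11=239/240 ∈ [65/68, 1) → index 11

1 2 3 3 4 5 6 6 7 8 10 11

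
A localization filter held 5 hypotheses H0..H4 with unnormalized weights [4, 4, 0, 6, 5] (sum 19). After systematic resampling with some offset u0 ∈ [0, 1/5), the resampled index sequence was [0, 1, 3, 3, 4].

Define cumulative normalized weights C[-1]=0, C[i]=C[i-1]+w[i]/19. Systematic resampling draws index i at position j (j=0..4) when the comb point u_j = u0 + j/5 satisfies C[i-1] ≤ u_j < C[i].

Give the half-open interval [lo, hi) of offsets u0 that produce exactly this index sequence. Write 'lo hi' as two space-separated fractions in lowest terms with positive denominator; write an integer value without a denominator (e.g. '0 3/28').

2/95 13/95

C = [4/19, 8/19, 8/19, 14/19, 1]
j=0 picked index 0: u0 ∈ [0, 4/19)
j=1 picked index 1: u0 ∈ [1/95, 21/95)
j=2 picked index 3: u0 ∈ [2/95, 32/95)
j=3 picked index 3: u0 ∈ [-17/95, 13/95)
j=4 picked index 4: u0 ∈ [-6/95, 1/5)
intersection: [2/95, 13/95)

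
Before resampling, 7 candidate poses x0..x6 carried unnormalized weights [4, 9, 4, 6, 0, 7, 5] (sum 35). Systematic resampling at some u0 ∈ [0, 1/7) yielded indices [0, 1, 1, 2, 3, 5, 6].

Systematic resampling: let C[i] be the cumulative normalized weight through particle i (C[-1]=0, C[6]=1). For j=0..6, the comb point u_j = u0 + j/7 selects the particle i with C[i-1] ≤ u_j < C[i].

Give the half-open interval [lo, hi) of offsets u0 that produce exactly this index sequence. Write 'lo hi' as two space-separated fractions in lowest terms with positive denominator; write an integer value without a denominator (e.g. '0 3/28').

C = [4/35, 13/35, 17/35, 23/35, 23/35, 6/7, 1]
j=0 picked index 0: u0 ∈ [0, 4/35)
j=1 picked index 1: u0 ∈ [-1/35, 8/35)
j=2 picked index 1: u0 ∈ [-6/35, 3/35)
j=3 picked index 2: u0 ∈ [-2/35, 2/35)
j=4 picked index 3: u0 ∈ [-3/35, 3/35)
j=5 picked index 5: u0 ∈ [-2/35, 1/7)
j=6 picked index 6: u0 ∈ [0, 1/7)
intersection: [0, 2/35)

0 2/35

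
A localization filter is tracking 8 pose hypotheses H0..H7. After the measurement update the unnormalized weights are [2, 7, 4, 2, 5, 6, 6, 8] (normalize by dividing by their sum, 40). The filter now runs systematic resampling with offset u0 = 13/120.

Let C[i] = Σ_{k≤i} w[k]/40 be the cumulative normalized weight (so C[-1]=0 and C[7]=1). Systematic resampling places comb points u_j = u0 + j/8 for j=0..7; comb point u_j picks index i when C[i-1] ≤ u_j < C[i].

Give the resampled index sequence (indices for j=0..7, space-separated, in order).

1 2 3 4 5 6 7 7

C = [1/20, 9/40, 13/40, 3/8, 1/2, 13/20, 4/5, 1]
j=0: u_0=13/120 ∈ [1/20, 9/40) → index 1
j=1: u_1=7/30 ∈ [9/40, 13/40) → index 2
j=2: u_2=43/120 ∈ [13/40, 3/8) → index 3
j=3: u_3=29/60 ∈ [3/8, 1/2) → index 4
j=4: u_4=73/120 ∈ [1/2, 13/20) → index 5
j=5: u_5=11/15 ∈ [13/20, 4/5) → index 6
j=6: u_6=103/120 ∈ [4/5, 1) → index 7
j=7: u_7=59/60 ∈ [4/5, 1) → index 7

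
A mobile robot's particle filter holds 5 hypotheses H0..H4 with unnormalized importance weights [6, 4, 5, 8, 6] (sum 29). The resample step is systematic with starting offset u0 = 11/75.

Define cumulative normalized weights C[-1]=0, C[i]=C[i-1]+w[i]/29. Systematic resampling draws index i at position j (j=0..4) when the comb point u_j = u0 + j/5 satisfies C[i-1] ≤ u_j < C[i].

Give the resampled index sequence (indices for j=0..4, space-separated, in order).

0 2 3 3 4

C = [6/29, 10/29, 15/29, 23/29, 1]
j=0: u_0=11/75 ∈ [0, 6/29) → index 0
j=1: u_1=26/75 ∈ [10/29, 15/29) → index 2
j=2: u_2=41/75 ∈ [15/29, 23/29) → index 3
j=3: u_3=56/75 ∈ [15/29, 23/29) → index 3
j=4: u_4=71/75 ∈ [23/29, 1) → index 4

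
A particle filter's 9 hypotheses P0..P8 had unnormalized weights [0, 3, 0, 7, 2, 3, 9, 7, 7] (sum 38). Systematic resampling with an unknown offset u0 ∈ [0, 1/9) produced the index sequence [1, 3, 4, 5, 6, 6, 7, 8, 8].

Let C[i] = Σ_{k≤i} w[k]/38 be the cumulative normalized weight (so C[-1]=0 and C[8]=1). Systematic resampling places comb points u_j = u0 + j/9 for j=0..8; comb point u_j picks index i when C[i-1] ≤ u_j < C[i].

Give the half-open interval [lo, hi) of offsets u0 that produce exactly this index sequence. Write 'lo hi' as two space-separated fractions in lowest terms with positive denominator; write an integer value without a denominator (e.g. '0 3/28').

7/171 7/114

C = [0, 3/38, 3/38, 5/19, 6/19, 15/38, 12/19, 31/38, 1]
j=0 picked index 1: u0 ∈ [0, 3/38)
j=1 picked index 3: u0 ∈ [-11/342, 26/171)
j=2 picked index 4: u0 ∈ [7/171, 16/171)
j=3 picked index 5: u0 ∈ [-1/57, 7/114)
j=4 picked index 6: u0 ∈ [-17/342, 32/171)
j=5 picked index 6: u0 ∈ [-55/342, 13/171)
j=6 picked index 7: u0 ∈ [-2/57, 17/114)
j=7 picked index 8: u0 ∈ [13/342, 2/9)
j=8 picked index 8: u0 ∈ [-25/342, 1/9)
intersection: [7/171, 7/114)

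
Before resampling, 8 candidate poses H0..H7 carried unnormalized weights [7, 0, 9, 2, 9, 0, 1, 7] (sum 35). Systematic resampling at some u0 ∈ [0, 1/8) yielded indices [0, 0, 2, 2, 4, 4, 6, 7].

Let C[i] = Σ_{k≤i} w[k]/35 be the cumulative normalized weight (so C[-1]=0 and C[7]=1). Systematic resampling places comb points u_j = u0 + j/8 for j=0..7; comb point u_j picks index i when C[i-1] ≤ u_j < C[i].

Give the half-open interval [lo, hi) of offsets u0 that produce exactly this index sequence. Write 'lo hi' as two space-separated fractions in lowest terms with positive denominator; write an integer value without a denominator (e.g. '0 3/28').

C = [1/5, 1/5, 16/35, 18/35, 27/35, 27/35, 4/5, 1]
j=0 picked index 0: u0 ∈ [0, 1/5)
j=1 picked index 0: u0 ∈ [-1/8, 3/40)
j=2 picked index 2: u0 ∈ [-1/20, 29/140)
j=3 picked index 2: u0 ∈ [-7/40, 23/280)
j=4 picked index 4: u0 ∈ [1/70, 19/70)
j=5 picked index 4: u0 ∈ [-31/280, 41/280)
j=6 picked index 6: u0 ∈ [3/140, 1/20)
j=7 picked index 7: u0 ∈ [-3/40, 1/8)
intersection: [3/140, 1/20)

3/140 1/20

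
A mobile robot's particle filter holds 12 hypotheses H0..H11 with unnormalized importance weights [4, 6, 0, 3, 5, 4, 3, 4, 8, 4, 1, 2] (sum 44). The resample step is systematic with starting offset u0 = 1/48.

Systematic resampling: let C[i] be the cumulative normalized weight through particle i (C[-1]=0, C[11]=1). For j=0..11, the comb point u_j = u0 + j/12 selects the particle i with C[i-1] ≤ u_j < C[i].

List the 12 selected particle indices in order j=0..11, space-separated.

0 1 1 3 4 5 6 7 8 8 9 10

C = [1/11, 5/22, 5/22, 13/44, 9/22, 1/2, 25/44, 29/44, 37/44, 41/44, 21/22, 1]
j=0: u_0=1/48 ∈ [0, 1/11) → index 0
j=1: u_1=5/48 ∈ [1/11, 5/22) → index 1
j=2: u_2=3/16 ∈ [1/11, 5/22) → index 1
j=3: u_3=13/48 ∈ [5/22, 13/44) → index 3
j=4: u_4=17/48 ∈ [13/44, 9/22) → index 4
j=5: u_5=7/16 ∈ [9/22, 1/2) → index 5
j=6: u_6=25/48 ∈ [1/2, 25/44) → index 6
j=7: u_7=29/48 ∈ [25/44, 29/44) → index 7
j=8: u_8=11/16 ∈ [29/44, 37/44) → index 8
j=9: u_9=37/48 ∈ [29/44, 37/44) → index 8
j=10: u_10=41/48 ∈ [37/44, 41/44) → index 9
j=11: u_11=15/16 ∈ [41/44, 21/22) → index 10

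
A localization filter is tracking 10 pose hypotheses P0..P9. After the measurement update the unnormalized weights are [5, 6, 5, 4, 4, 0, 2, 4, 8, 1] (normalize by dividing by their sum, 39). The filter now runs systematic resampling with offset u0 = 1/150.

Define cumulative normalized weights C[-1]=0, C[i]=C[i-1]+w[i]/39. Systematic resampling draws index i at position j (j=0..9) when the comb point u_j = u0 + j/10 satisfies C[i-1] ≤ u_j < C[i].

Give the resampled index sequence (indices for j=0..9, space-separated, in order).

C = [5/39, 11/39, 16/39, 20/39, 8/13, 8/13, 2/3, 10/13, 38/39, 1]
j=0: u_0=1/150 ∈ [0, 5/39) → index 0
j=1: u_1=8/75 ∈ [0, 5/39) → index 0
j=2: u_2=31/150 ∈ [5/39, 11/39) → index 1
j=3: u_3=23/75 ∈ [11/39, 16/39) → index 2
j=4: u_4=61/150 ∈ [11/39, 16/39) → index 2
j=5: u_5=38/75 ∈ [16/39, 20/39) → index 3
j=6: u_6=91/150 ∈ [20/39, 8/13) → index 4
j=7: u_7=53/75 ∈ [2/3, 10/13) → index 7
j=8: u_8=121/150 ∈ [10/13, 38/39) → index 8
j=9: u_9=68/75 ∈ [10/13, 38/39) → index 8

0 0 1 2 2 3 4 7 8 8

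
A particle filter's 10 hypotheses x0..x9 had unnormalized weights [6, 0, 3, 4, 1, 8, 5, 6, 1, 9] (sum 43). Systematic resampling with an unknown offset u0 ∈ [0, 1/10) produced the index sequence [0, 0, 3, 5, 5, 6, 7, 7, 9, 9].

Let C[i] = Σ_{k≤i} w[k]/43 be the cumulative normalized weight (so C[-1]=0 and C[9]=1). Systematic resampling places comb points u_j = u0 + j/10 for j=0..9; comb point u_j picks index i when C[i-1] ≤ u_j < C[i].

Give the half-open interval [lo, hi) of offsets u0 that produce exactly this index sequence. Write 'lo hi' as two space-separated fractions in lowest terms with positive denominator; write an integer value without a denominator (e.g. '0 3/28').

C = [6/43, 6/43, 9/43, 13/43, 14/43, 22/43, 27/43, 33/43, 34/43, 1]
j=0 picked index 0: u0 ∈ [0, 6/43)
j=1 picked index 0: u0 ∈ [-1/10, 17/430)
j=2 picked index 3: u0 ∈ [2/215, 22/215)
j=3 picked index 5: u0 ∈ [11/430, 91/430)
j=4 picked index 5: u0 ∈ [-16/215, 24/215)
j=5 picked index 6: u0 ∈ [1/86, 11/86)
j=6 picked index 7: u0 ∈ [6/215, 36/215)
j=7 picked index 7: u0 ∈ [-31/430, 29/430)
j=8 picked index 9: u0 ∈ [-2/215, 1/5)
j=9 picked index 9: u0 ∈ [-47/430, 1/10)
intersection: [6/215, 17/430)

6/215 17/430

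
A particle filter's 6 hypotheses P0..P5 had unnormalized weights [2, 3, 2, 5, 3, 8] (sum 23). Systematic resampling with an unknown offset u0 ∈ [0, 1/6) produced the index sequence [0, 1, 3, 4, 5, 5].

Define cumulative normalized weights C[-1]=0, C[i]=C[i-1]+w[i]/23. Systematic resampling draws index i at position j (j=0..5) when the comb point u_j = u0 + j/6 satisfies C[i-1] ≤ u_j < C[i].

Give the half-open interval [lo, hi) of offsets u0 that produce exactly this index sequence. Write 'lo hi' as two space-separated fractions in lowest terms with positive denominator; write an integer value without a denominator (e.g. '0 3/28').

C = [2/23, 5/23, 7/23, 12/23, 15/23, 1]
j=0 picked index 0: u0 ∈ [0, 2/23)
j=1 picked index 1: u0 ∈ [-11/138, 7/138)
j=2 picked index 3: u0 ∈ [-2/69, 13/69)
j=3 picked index 4: u0 ∈ [1/46, 7/46)
j=4 picked index 5: u0 ∈ [-1/69, 1/3)
j=5 picked index 5: u0 ∈ [-25/138, 1/6)
intersection: [1/46, 7/138)

1/46 7/138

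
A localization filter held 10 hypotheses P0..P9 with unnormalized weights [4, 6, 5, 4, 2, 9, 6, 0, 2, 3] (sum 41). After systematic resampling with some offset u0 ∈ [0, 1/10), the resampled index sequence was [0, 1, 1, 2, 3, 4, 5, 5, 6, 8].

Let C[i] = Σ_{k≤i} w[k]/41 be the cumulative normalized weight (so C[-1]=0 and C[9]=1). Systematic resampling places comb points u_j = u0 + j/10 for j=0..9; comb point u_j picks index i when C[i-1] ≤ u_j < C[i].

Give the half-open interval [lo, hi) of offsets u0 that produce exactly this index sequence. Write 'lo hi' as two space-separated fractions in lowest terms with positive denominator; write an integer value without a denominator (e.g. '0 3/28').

C = [4/41, 10/41, 15/41, 19/41, 21/41, 30/41, 36/41, 36/41, 38/41, 1]
j=0 picked index 0: u0 ∈ [0, 4/41)
j=1 picked index 1: u0 ∈ [-1/410, 59/410)
j=2 picked index 1: u0 ∈ [-21/205, 9/205)
j=3 picked index 2: u0 ∈ [-23/410, 27/410)
j=4 picked index 3: u0 ∈ [-7/205, 13/205)
j=5 picked index 4: u0 ∈ [-3/82, 1/82)
j=6 picked index 5: u0 ∈ [-18/205, 27/205)
j=7 picked index 5: u0 ∈ [-77/410, 13/410)
j=8 picked index 6: u0 ∈ [-14/205, 16/205)
j=9 picked index 8: u0 ∈ [-9/410, 11/410)
intersection: [0, 1/82)

0 1/82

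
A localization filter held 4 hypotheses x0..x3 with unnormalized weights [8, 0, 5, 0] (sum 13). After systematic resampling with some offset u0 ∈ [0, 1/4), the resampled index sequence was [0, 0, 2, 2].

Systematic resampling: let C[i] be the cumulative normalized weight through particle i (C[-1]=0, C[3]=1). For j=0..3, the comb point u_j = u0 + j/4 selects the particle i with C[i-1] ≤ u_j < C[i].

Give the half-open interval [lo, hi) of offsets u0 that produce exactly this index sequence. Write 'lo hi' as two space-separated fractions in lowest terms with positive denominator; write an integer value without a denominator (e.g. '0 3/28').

C = [8/13, 8/13, 1, 1]
j=0 picked index 0: u0 ∈ [0, 8/13)
j=1 picked index 0: u0 ∈ [-1/4, 19/52)
j=2 picked index 2: u0 ∈ [3/26, 1/2)
j=3 picked index 2: u0 ∈ [-7/52, 1/4)
intersection: [3/26, 1/4)

3/26 1/4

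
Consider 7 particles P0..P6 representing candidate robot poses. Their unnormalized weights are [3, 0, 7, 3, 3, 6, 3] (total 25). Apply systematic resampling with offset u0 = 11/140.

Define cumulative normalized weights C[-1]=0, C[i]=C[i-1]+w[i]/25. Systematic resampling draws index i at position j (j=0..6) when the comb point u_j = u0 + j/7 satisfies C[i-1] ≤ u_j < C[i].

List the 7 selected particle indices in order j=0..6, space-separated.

C = [3/25, 3/25, 2/5, 13/25, 16/25, 22/25, 1]
j=0: u_0=11/140 ∈ [0, 3/25) → index 0
j=1: u_1=31/140 ∈ [3/25, 2/5) → index 2
j=2: u_2=51/140 ∈ [3/25, 2/5) → index 2
j=3: u_3=71/140 ∈ [2/5, 13/25) → index 3
j=4: u_4=13/20 ∈ [16/25, 22/25) → index 5
j=5: u_5=111/140 ∈ [16/25, 22/25) → index 5
j=6: u_6=131/140 ∈ [22/25, 1) → index 6

0 2 2 3 5 5 6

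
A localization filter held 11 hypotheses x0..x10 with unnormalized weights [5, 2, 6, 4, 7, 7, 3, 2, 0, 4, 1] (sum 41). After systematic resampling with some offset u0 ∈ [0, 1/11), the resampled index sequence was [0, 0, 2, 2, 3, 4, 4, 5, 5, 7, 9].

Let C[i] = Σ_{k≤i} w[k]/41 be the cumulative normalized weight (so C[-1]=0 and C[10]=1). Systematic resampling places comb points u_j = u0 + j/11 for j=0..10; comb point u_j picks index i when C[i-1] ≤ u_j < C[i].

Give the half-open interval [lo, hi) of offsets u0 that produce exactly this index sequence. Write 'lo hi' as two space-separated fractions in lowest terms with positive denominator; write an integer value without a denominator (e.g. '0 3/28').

C = [5/41, 7/41, 13/41, 17/41, 24/41, 31/41, 34/41, 36/41, 36/41, 40/41, 1]
j=0 picked index 0: u0 ∈ [0, 5/41)
j=1 picked index 0: u0 ∈ [-1/11, 14/451)
j=2 picked index 2: u0 ∈ [-5/451, 61/451)
j=3 picked index 2: u0 ∈ [-46/451, 20/451)
j=4 picked index 3: u0 ∈ [-21/451, 23/451)
j=5 picked index 4: u0 ∈ [-18/451, 59/451)
j=6 picked index 4: u0 ∈ [-59/451, 18/451)
j=7 picked index 5: u0 ∈ [-23/451, 54/451)
j=8 picked index 5: u0 ∈ [-64/451, 13/451)
j=9 picked index 7: u0 ∈ [5/451, 27/451)
j=10 picked index 9: u0 ∈ [-14/451, 30/451)
intersection: [5/451, 13/451)

5/451 13/451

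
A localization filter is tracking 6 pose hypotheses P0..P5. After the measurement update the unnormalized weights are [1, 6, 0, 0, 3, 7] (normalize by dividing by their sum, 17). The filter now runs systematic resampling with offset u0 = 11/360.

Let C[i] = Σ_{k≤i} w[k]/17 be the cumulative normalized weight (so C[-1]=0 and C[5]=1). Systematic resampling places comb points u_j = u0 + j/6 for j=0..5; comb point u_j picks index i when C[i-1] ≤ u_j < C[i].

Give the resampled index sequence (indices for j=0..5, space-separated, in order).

0 1 1 4 5 5

C = [1/17, 7/17, 7/17, 7/17, 10/17, 1]
j=0: u_0=11/360 ∈ [0, 1/17) → index 0
j=1: u_1=71/360 ∈ [1/17, 7/17) → index 1
j=2: u_2=131/360 ∈ [1/17, 7/17) → index 1
j=3: u_3=191/360 ∈ [7/17, 10/17) → index 4
j=4: u_4=251/360 ∈ [10/17, 1) → index 5
j=5: u_5=311/360 ∈ [10/17, 1) → index 5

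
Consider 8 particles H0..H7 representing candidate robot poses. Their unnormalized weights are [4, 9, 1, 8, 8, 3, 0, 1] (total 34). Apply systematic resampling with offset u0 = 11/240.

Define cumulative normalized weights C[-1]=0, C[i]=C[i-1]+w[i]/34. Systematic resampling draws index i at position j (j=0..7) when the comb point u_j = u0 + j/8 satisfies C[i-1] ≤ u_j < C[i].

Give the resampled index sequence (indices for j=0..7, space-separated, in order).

0 1 1 3 3 4 4 5

C = [2/17, 13/34, 7/17, 11/17, 15/17, 33/34, 33/34, 1]
j=0: u_0=11/240 ∈ [0, 2/17) → index 0
j=1: u_1=41/240 ∈ [2/17, 13/34) → index 1
j=2: u_2=71/240 ∈ [2/17, 13/34) → index 1
j=3: u_3=101/240 ∈ [7/17, 11/17) → index 3
j=4: u_4=131/240 ∈ [7/17, 11/17) → index 3
j=5: u_5=161/240 ∈ [11/17, 15/17) → index 4
j=6: u_6=191/240 ∈ [11/17, 15/17) → index 4
j=7: u_7=221/240 ∈ [15/17, 33/34) → index 5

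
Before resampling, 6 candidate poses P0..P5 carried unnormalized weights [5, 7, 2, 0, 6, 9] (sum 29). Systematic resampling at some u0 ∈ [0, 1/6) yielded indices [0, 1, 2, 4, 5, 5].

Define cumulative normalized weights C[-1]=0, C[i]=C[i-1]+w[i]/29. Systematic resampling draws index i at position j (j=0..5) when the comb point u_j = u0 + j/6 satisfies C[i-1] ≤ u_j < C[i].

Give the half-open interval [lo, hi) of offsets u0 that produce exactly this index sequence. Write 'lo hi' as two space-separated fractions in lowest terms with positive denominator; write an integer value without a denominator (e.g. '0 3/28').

7/87 13/87

C = [5/29, 12/29, 14/29, 14/29, 20/29, 1]
j=0 picked index 0: u0 ∈ [0, 5/29)
j=1 picked index 1: u0 ∈ [1/174, 43/174)
j=2 picked index 2: u0 ∈ [7/87, 13/87)
j=3 picked index 4: u0 ∈ [-1/58, 11/58)
j=4 picked index 5: u0 ∈ [2/87, 1/3)
j=5 picked index 5: u0 ∈ [-25/174, 1/6)
intersection: [7/87, 13/87)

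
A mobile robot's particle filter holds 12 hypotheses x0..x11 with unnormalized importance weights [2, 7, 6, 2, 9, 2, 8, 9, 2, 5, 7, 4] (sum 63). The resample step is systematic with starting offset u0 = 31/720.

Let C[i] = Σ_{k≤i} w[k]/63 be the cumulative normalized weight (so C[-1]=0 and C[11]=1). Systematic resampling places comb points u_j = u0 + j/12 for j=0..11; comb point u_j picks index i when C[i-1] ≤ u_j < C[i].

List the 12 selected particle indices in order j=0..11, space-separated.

C = [2/63, 1/7, 5/21, 17/63, 26/63, 4/9, 4/7, 5/7, 47/63, 52/63, 59/63, 1]
j=0: u_0=31/720 ∈ [2/63, 1/7) → index 1
j=1: u_1=91/720 ∈ [2/63, 1/7) → index 1
j=2: u_2=151/720 ∈ [1/7, 5/21) → index 2
j=3: u_3=211/720 ∈ [17/63, 26/63) → index 4
j=4: u_4=271/720 ∈ [17/63, 26/63) → index 4
j=5: u_5=331/720 ∈ [4/9, 4/7) → index 6
j=6: u_6=391/720 ∈ [4/9, 4/7) → index 6
j=7: u_7=451/720 ∈ [4/7, 5/7) → index 7
j=8: u_8=511/720 ∈ [4/7, 5/7) → index 7
j=9: u_9=571/720 ∈ [47/63, 52/63) → index 9
j=10: u_10=631/720 ∈ [52/63, 59/63) → index 10
j=11: u_11=691/720 ∈ [59/63, 1) → index 11

1 1 2 4 4 6 6 7 7 9 10 11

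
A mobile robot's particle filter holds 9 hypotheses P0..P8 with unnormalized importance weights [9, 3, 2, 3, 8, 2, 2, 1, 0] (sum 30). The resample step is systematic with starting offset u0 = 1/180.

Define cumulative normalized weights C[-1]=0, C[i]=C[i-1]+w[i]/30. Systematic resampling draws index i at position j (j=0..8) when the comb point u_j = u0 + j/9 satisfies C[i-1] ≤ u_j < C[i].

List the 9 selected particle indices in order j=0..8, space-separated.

0 0 0 1 2 3 4 4 5

C = [3/10, 2/5, 7/15, 17/30, 5/6, 9/10, 29/30, 1, 1]
j=0: u_0=1/180 ∈ [0, 3/10) → index 0
j=1: u_1=7/60 ∈ [0, 3/10) → index 0
j=2: u_2=41/180 ∈ [0, 3/10) → index 0
j=3: u_3=61/180 ∈ [3/10, 2/5) → index 1
j=4: u_4=9/20 ∈ [2/5, 7/15) → index 2
j=5: u_5=101/180 ∈ [7/15, 17/30) → index 3
j=6: u_6=121/180 ∈ [17/30, 5/6) → index 4
j=7: u_7=47/60 ∈ [17/30, 5/6) → index 4
j=8: u_8=161/180 ∈ [5/6, 9/10) → index 5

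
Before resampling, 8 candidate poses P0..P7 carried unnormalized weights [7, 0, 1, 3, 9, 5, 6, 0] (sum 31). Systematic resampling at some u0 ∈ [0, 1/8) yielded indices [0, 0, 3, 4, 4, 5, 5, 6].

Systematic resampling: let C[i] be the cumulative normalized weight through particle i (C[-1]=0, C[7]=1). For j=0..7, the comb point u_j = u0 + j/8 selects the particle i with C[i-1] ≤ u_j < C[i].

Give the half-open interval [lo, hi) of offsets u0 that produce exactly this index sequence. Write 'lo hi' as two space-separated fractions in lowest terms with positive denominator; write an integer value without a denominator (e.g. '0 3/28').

C = [7/31, 7/31, 8/31, 11/31, 20/31, 25/31, 1, 1]
j=0 picked index 0: u0 ∈ [0, 7/31)
j=1 picked index 0: u0 ∈ [-1/8, 25/248)
j=2 picked index 3: u0 ∈ [1/124, 13/124)
j=3 picked index 4: u0 ∈ [-5/248, 67/248)
j=4 picked index 4: u0 ∈ [-9/62, 9/62)
j=5 picked index 5: u0 ∈ [5/248, 45/248)
j=6 picked index 5: u0 ∈ [-13/124, 7/124)
j=7 picked index 6: u0 ∈ [-17/248, 1/8)
intersection: [5/248, 7/124)

5/248 7/124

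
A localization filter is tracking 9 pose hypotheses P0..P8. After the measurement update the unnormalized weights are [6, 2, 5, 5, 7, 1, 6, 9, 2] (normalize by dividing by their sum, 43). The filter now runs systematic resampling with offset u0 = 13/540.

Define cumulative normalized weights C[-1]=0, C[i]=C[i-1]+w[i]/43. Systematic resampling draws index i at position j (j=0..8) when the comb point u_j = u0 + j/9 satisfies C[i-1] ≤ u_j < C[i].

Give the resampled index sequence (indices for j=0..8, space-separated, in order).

0 0 2 3 4 4 6 7 7

C = [6/43, 8/43, 13/43, 18/43, 25/43, 26/43, 32/43, 41/43, 1]
j=0: u_0=13/540 ∈ [0, 6/43) → index 0
j=1: u_1=73/540 ∈ [0, 6/43) → index 0
j=2: u_2=133/540 ∈ [8/43, 13/43) → index 2
j=3: u_3=193/540 ∈ [13/43, 18/43) → index 3
j=4: u_4=253/540 ∈ [18/43, 25/43) → index 4
j=5: u_5=313/540 ∈ [18/43, 25/43) → index 4
j=6: u_6=373/540 ∈ [26/43, 32/43) → index 6
j=7: u_7=433/540 ∈ [32/43, 41/43) → index 7
j=8: u_8=493/540 ∈ [32/43, 41/43) → index 7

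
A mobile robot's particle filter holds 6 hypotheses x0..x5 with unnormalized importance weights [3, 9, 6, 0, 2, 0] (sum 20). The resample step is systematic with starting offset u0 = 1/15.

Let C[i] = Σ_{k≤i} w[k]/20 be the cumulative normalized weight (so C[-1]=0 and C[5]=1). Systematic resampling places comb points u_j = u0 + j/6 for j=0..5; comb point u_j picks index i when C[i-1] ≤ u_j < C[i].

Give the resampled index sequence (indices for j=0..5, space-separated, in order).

C = [3/20, 3/5, 9/10, 9/10, 1, 1]
j=0: u_0=1/15 ∈ [0, 3/20) → index 0
j=1: u_1=7/30 ∈ [3/20, 3/5) → index 1
j=2: u_2=2/5 ∈ [3/20, 3/5) → index 1
j=3: u_3=17/30 ∈ [3/20, 3/5) → index 1
j=4: u_4=11/15 ∈ [3/5, 9/10) → index 2
j=5: u_5=9/10 ∈ [9/10, 1) → index 4

0 1 1 1 2 4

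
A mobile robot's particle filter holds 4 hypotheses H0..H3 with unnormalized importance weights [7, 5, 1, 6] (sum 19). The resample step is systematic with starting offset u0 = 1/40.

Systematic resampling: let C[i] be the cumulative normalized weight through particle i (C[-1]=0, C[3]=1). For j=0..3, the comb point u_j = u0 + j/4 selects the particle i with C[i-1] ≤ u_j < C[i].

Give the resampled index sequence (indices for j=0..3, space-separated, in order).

0 0 1 3

C = [7/19, 12/19, 13/19, 1]
j=0: u_0=1/40 ∈ [0, 7/19) → index 0
j=1: u_1=11/40 ∈ [0, 7/19) → index 0
j=2: u_2=21/40 ∈ [7/19, 12/19) → index 1
j=3: u_3=31/40 ∈ [13/19, 1) → index 3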